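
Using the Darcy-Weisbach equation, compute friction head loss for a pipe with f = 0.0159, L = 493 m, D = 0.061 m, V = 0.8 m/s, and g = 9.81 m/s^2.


Darcy-Weisbach equation: h_f = f * (L/D) * V^2/(2g).
f * L/D = 0.0159 * 493/0.061 = 128.5033.
V^2/(2g) = 0.8^2 / (2*9.81) = 0.64 / 19.62 = 0.0326 m.
h_f = 128.5033 * 0.0326 = 4.192 m.

4.192


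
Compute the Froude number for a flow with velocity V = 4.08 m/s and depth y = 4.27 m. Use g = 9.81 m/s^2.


The Froude number is defined as Fr = V / sqrt(g*y).
g*y = 9.81 * 4.27 = 41.8887.
sqrt(g*y) = sqrt(41.8887) = 6.4721.
Fr = 4.08 / 6.4721 = 0.6304.

0.6304


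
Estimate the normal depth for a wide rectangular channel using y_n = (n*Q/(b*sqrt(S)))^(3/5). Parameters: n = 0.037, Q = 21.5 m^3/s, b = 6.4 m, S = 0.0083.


We use the wide-channel approximation y_n = (n*Q/(b*sqrt(S)))^(3/5).
sqrt(S) = sqrt(0.0083) = 0.091104.
Numerator: n*Q = 0.037 * 21.5 = 0.7955.
Denominator: b*sqrt(S) = 6.4 * 0.091104 = 0.583066.
arg = 1.3643.
y_n = 1.3643^(3/5) = 1.2049 m.

1.2049


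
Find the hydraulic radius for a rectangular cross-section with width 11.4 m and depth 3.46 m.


For a rectangular section:
Flow area A = b * y = 11.4 * 3.46 = 39.44 m^2.
Wetted perimeter P = b + 2y = 11.4 + 2*3.46 = 18.32 m.
Hydraulic radius R = A/P = 39.44 / 18.32 = 2.1531 m.

2.1531


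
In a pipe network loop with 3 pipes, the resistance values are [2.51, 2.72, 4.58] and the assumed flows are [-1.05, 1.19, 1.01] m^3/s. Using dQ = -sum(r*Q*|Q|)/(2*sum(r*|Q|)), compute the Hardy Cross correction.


Numerator terms (r*Q*|Q|): 2.51*-1.05*|-1.05| = -2.7673; 2.72*1.19*|1.19| = 3.8518; 4.58*1.01*|1.01| = 4.6721.
Sum of numerator = 5.7566.
Denominator terms (r*|Q|): 2.51*|-1.05| = 2.6355; 2.72*|1.19| = 3.2368; 4.58*|1.01| = 4.6258.
2 * sum of denominator = 2 * 10.4981 = 20.9962.
dQ = -5.7566 / 20.9962 = -0.2742 m^3/s.

-0.2742


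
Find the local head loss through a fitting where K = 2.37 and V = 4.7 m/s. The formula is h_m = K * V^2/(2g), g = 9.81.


Minor loss formula: h_m = K * V^2/(2g).
V^2 = 4.7^2 = 22.09.
V^2/(2g) = 22.09 / 19.62 = 1.1259 m.
h_m = 2.37 * 1.1259 = 2.6684 m.

2.6684


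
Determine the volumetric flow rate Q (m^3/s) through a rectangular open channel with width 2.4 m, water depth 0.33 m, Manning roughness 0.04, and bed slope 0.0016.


For a rectangular channel, the cross-sectional area A = b * y = 2.4 * 0.33 = 0.79 m^2.
The wetted perimeter P = b + 2y = 2.4 + 2*0.33 = 3.06 m.
Hydraulic radius R = A/P = 0.79/3.06 = 0.2588 m.
Velocity V = (1/n)*R^(2/3)*S^(1/2) = (1/0.04)*0.2588^(2/3)*0.0016^(1/2) = 0.4061 m/s.
Discharge Q = A * V = 0.79 * 0.4061 = 0.322 m^3/s.

0.322


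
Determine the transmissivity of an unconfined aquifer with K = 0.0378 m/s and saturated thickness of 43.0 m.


Transmissivity is defined as T = K * h.
T = 0.0378 * 43.0
  = 1.6254 m^2/s.

1.6254


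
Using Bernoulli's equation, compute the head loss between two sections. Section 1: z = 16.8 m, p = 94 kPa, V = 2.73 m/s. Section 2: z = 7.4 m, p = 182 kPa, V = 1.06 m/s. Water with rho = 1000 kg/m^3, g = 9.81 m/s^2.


Total head at each section: H = z + p/(rho*g) + V^2/(2g).
H1 = 16.8 + 94*1000/(1000*9.81) + 2.73^2/(2*9.81)
   = 16.8 + 9.582 + 0.3799
   = 26.762 m.
H2 = 7.4 + 182*1000/(1000*9.81) + 1.06^2/(2*9.81)
   = 7.4 + 18.552 + 0.0573
   = 26.01 m.
h_L = H1 - H2 = 26.762 - 26.01 = 0.752 m.

0.752


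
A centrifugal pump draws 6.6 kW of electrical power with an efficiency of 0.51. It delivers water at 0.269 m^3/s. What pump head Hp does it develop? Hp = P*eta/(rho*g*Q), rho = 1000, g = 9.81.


Pump head formula: Hp = P * eta / (rho * g * Q).
Numerator: P * eta = 6.6 * 1000 * 0.51 = 3366.0 W.
Denominator: rho * g * Q = 1000 * 9.81 * 0.269 = 2638.89.
Hp = 3366.0 / 2638.89 = 1.28 m.

1.28


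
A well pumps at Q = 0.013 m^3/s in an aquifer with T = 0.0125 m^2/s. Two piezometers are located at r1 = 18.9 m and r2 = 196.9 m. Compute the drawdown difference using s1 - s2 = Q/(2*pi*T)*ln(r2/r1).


Thiem equation: s1 - s2 = Q/(2*pi*T) * ln(r2/r1).
ln(r2/r1) = ln(196.9/18.9) = 2.3435.
Q/(2*pi*T) = 0.013 / (2*pi*0.0125) = 0.013 / 0.0785 = 0.1655.
s1 - s2 = 0.1655 * 2.3435 = 0.3879 m.

0.3879


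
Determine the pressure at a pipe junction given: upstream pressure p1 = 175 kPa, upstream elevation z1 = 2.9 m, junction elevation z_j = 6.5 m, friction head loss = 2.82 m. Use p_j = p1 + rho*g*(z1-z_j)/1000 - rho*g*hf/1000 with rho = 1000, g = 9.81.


Junction pressure: p_j = p1 + rho*g*(z1 - z_j)/1000 - rho*g*hf/1000.
Elevation term = 1000*9.81*(2.9 - 6.5)/1000 = -35.316 kPa.
Friction term = 1000*9.81*2.82/1000 = 27.664 kPa.
p_j = 175 + -35.316 - 27.664 = 112.02 kPa.

112.02


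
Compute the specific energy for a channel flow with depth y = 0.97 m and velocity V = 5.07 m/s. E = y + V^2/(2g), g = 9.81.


Specific energy E = y + V^2/(2g).
Velocity head = V^2/(2g) = 5.07^2 / (2*9.81) = 25.7049 / 19.62 = 1.3101 m.
E = 0.97 + 1.3101 = 2.2801 m.

2.2801


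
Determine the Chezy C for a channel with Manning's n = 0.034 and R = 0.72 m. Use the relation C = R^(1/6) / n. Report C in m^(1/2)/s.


The Chezy coefficient relates to Manning's n through C = R^(1/6) / n.
R^(1/6) = 0.72^(1/6) = 0.946721.
C = 0.946721 / 0.034 = 27.84 m^(1/2)/s.

27.84


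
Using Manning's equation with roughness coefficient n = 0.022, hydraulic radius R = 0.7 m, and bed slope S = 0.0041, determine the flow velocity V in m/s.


Manning's equation gives V = (1/n) * R^(2/3) * S^(1/2).
First, compute R^(2/3) = 0.7^(2/3) = 0.7884.
Next, S^(1/2) = 0.0041^(1/2) = 0.064031.
Then 1/n = 1/0.022 = 45.45.
V = 45.45 * 0.7884 * 0.064031 = 2.2946 m/s.

2.2946


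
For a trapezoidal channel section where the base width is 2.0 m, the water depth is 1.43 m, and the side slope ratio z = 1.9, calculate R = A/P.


For a trapezoidal section with side slope z:
A = (b + z*y)*y = (2.0 + 1.9*1.43)*1.43 = 6.745 m^2.
P = b + 2*y*sqrt(1 + z^2) = 2.0 + 2*1.43*sqrt(1 + 1.9^2) = 8.141 m.
R = A/P = 6.745 / 8.141 = 0.8286 m.

0.8286


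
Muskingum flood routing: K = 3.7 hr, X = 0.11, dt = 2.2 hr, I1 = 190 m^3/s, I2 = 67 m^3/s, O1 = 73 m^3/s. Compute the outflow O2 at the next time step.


Muskingum coefficients:
denom = 2*K*(1-X) + dt = 2*3.7*(1-0.11) + 2.2 = 8.786.
C0 = (dt - 2*K*X)/denom = (2.2 - 2*3.7*0.11)/8.786 = 0.1578.
C1 = (dt + 2*K*X)/denom = (2.2 + 2*3.7*0.11)/8.786 = 0.343.
C2 = (2*K*(1-X) - dt)/denom = 0.4992.
O2 = C0*I2 + C1*I1 + C2*O1
   = 0.1578*67 + 0.343*190 + 0.4992*73
   = 112.19 m^3/s.

112.19


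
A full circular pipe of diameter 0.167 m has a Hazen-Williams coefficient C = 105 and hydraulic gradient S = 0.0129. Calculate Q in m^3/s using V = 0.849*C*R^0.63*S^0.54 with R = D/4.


For a full circular pipe, R = D/4 = 0.167/4 = 0.0418 m.
V = 0.849 * 105 * 0.0418^0.63 * 0.0129^0.54
  = 0.849 * 105 * 0.135211 * 0.095437
  = 1.1503 m/s.
Pipe area A = pi*D^2/4 = pi*0.167^2/4 = 0.0219 m^2.
Q = A * V = 0.0219 * 1.1503 = 0.0252 m^3/s.

0.0252


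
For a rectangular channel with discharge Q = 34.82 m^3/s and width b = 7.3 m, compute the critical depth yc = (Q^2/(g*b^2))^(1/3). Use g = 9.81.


Using yc = (Q^2 / (g * b^2))^(1/3):
Q^2 = 34.82^2 = 1212.43.
g * b^2 = 9.81 * 7.3^2 = 9.81 * 53.29 = 522.77.
Q^2 / (g*b^2) = 1212.43 / 522.77 = 2.3192.
yc = 2.3192^(1/3) = 1.3237 m.

1.3237


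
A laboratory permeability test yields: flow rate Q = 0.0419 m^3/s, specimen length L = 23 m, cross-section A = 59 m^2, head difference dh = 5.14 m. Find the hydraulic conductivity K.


From K = Q*L / (A*dh):
Numerator: Q*L = 0.0419 * 23 = 0.9637.
Denominator: A*dh = 59 * 5.14 = 303.26.
K = 0.9637 / 303.26 = 0.003178 m/s.

0.003178


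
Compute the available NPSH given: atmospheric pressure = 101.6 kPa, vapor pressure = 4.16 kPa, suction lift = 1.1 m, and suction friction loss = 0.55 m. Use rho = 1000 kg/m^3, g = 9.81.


NPSHa = p_atm/(rho*g) - z_s - hf_s - p_vap/(rho*g).
p_atm/(rho*g) = 101.6*1000 / (1000*9.81) = 10.357 m.
p_vap/(rho*g) = 4.16*1000 / (1000*9.81) = 0.424 m.
NPSHa = 10.357 - 1.1 - 0.55 - 0.424
      = 8.28 m.

8.28


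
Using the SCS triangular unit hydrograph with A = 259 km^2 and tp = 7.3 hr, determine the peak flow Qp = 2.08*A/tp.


SCS formula: Qp = 2.08 * A / tp.
Qp = 2.08 * 259 / 7.3
   = 538.72 / 7.3
   = 73.8 m^3/s per cm.

73.8


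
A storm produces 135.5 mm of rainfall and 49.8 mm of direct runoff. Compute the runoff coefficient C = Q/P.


The runoff coefficient C = runoff depth / rainfall depth.
C = 49.8 / 135.5
  = 0.3675.

0.3675


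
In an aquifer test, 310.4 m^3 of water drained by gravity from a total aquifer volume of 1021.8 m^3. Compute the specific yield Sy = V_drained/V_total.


Specific yield Sy = Volume drained / Total volume.
Sy = 310.4 / 1021.8
   = 0.3038.

0.3038


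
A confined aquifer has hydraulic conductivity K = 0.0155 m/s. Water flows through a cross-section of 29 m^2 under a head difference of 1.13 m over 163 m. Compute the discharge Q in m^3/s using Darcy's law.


Darcy's law: Q = K * A * i, where i = dh/L.
Hydraulic gradient i = 1.13 / 163 = 0.006933.
Q = 0.0155 * 29 * 0.006933
  = 0.0031 m^3/s.

0.0031


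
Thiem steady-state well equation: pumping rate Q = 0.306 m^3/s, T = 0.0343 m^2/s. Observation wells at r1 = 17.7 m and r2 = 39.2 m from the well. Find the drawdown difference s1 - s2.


Thiem equation: s1 - s2 = Q/(2*pi*T) * ln(r2/r1).
ln(r2/r1) = ln(39.2/17.7) = 0.7951.
Q/(2*pi*T) = 0.306 / (2*pi*0.0343) = 0.306 / 0.2155 = 1.4199.
s1 - s2 = 1.4199 * 0.7951 = 1.129 m.

1.129


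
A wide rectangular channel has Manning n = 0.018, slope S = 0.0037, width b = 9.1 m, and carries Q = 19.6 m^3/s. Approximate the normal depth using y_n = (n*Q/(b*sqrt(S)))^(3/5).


We use the wide-channel approximation y_n = (n*Q/(b*sqrt(S)))^(3/5).
sqrt(S) = sqrt(0.0037) = 0.060828.
Numerator: n*Q = 0.018 * 19.6 = 0.3528.
Denominator: b*sqrt(S) = 9.1 * 0.060828 = 0.553535.
arg = 0.6374.
y_n = 0.6374^(3/5) = 0.7632 m.

0.7632


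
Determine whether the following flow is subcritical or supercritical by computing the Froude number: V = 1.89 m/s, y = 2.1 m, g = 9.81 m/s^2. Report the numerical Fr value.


The Froude number is defined as Fr = V / sqrt(g*y).
g*y = 9.81 * 2.1 = 20.601.
sqrt(g*y) = sqrt(20.601) = 4.5388.
Fr = 1.89 / 4.5388 = 0.4164.
Since Fr < 1, the flow is subcritical.

0.4164


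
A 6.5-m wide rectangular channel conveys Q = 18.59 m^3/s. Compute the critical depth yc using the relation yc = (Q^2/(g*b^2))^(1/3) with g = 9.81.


Using yc = (Q^2 / (g * b^2))^(1/3):
Q^2 = 18.59^2 = 345.59.
g * b^2 = 9.81 * 6.5^2 = 9.81 * 42.25 = 414.47.
Q^2 / (g*b^2) = 345.59 / 414.47 = 0.8338.
yc = 0.8338^(1/3) = 0.9412 m.

0.9412


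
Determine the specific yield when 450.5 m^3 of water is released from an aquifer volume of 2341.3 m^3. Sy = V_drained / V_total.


Specific yield Sy = Volume drained / Total volume.
Sy = 450.5 / 2341.3
   = 0.1924.

0.1924


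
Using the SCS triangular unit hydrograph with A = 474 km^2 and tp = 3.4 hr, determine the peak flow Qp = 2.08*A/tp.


SCS formula: Qp = 2.08 * A / tp.
Qp = 2.08 * 474 / 3.4
   = 985.92 / 3.4
   = 289.98 m^3/s per cm.

289.98


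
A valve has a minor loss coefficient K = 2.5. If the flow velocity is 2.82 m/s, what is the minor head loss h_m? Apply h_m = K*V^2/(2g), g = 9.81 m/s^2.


Minor loss formula: h_m = K * V^2/(2g).
V^2 = 2.82^2 = 7.9524.
V^2/(2g) = 7.9524 / 19.62 = 0.4053 m.
h_m = 2.5 * 0.4053 = 1.0133 m.

1.0133


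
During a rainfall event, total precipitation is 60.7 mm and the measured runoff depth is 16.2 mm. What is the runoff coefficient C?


The runoff coefficient C = runoff depth / rainfall depth.
C = 16.2 / 60.7
  = 0.2669.

0.2669


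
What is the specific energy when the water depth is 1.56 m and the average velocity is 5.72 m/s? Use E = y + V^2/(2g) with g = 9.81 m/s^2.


Specific energy E = y + V^2/(2g).
Velocity head = V^2/(2g) = 5.72^2 / (2*9.81) = 32.7184 / 19.62 = 1.6676 m.
E = 1.56 + 1.6676 = 3.2276 m.

3.2276


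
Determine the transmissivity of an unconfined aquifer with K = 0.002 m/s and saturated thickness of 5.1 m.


Transmissivity is defined as T = K * h.
T = 0.002 * 5.1
  = 0.0102 m^2/s.

0.0102


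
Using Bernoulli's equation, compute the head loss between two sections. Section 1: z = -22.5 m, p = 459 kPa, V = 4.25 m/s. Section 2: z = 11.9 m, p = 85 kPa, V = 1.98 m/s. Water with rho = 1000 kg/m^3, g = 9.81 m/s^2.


Total head at each section: H = z + p/(rho*g) + V^2/(2g).
H1 = -22.5 + 459*1000/(1000*9.81) + 4.25^2/(2*9.81)
   = -22.5 + 46.789 + 0.9206
   = 25.21 m.
H2 = 11.9 + 85*1000/(1000*9.81) + 1.98^2/(2*9.81)
   = 11.9 + 8.665 + 0.1998
   = 20.764 m.
h_L = H1 - H2 = 25.21 - 20.764 = 4.445 m.

4.445


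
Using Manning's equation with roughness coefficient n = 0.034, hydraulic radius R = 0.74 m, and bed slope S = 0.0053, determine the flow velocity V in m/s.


Manning's equation gives V = (1/n) * R^(2/3) * S^(1/2).
First, compute R^(2/3) = 0.74^(2/3) = 0.8181.
Next, S^(1/2) = 0.0053^(1/2) = 0.072801.
Then 1/n = 1/0.034 = 29.41.
V = 29.41 * 0.8181 * 0.072801 = 1.7518 m/s.

1.7518


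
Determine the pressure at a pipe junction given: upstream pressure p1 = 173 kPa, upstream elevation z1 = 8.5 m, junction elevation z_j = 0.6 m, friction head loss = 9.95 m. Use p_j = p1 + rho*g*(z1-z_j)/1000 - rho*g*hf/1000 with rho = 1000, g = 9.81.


Junction pressure: p_j = p1 + rho*g*(z1 - z_j)/1000 - rho*g*hf/1000.
Elevation term = 1000*9.81*(8.5 - 0.6)/1000 = 77.499 kPa.
Friction term = 1000*9.81*9.95/1000 = 97.609 kPa.
p_j = 173 + 77.499 - 97.609 = 152.89 kPa.

152.89


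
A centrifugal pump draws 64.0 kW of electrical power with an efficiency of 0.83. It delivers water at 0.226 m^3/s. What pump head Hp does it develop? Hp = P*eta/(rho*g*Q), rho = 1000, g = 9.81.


Pump head formula: Hp = P * eta / (rho * g * Q).
Numerator: P * eta = 64.0 * 1000 * 0.83 = 53120.0 W.
Denominator: rho * g * Q = 1000 * 9.81 * 0.226 = 2217.06.
Hp = 53120.0 / 2217.06 = 23.96 m.

23.96


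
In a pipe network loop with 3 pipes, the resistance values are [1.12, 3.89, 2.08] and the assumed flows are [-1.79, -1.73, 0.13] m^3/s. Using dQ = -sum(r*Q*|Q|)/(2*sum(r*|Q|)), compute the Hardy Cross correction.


Numerator terms (r*Q*|Q|): 1.12*-1.79*|-1.79| = -3.5886; 3.89*-1.73*|-1.73| = -11.6424; 2.08*0.13*|0.13| = 0.0352.
Sum of numerator = -15.1958.
Denominator terms (r*|Q|): 1.12*|-1.79| = 2.0048; 3.89*|-1.73| = 6.7297; 2.08*|0.13| = 0.2704.
2 * sum of denominator = 2 * 9.0049 = 18.0098.
dQ = --15.1958 / 18.0098 = 0.8438 m^3/s.

0.8438


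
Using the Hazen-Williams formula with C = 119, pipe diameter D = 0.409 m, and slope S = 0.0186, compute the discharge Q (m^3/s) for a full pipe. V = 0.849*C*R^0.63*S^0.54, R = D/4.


For a full circular pipe, R = D/4 = 0.409/4 = 0.1022 m.
V = 0.849 * 119 * 0.1022^0.63 * 0.0186^0.54
  = 0.849 * 119 * 0.237732 * 0.116289
  = 2.7931 m/s.
Pipe area A = pi*D^2/4 = pi*0.409^2/4 = 0.1314 m^2.
Q = A * V = 0.1314 * 2.7931 = 0.367 m^3/s.

0.367


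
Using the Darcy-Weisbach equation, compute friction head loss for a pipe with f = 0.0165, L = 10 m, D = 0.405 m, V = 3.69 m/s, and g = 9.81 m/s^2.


Darcy-Weisbach equation: h_f = f * (L/D) * V^2/(2g).
f * L/D = 0.0165 * 10/0.405 = 0.4074.
V^2/(2g) = 3.69^2 / (2*9.81) = 13.6161 / 19.62 = 0.694 m.
h_f = 0.4074 * 0.694 = 0.283 m.

0.283


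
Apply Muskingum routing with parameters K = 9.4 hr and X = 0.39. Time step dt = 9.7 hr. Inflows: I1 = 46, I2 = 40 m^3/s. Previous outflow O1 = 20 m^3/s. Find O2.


Muskingum coefficients:
denom = 2*K*(1-X) + dt = 2*9.4*(1-0.39) + 9.7 = 21.168.
C0 = (dt - 2*K*X)/denom = (9.7 - 2*9.4*0.39)/21.168 = 0.1119.
C1 = (dt + 2*K*X)/denom = (9.7 + 2*9.4*0.39)/21.168 = 0.8046.
C2 = (2*K*(1-X) - dt)/denom = 0.0835.
O2 = C0*I2 + C1*I1 + C2*O1
   = 0.1119*40 + 0.8046*46 + 0.0835*20
   = 43.16 m^3/s.

43.16


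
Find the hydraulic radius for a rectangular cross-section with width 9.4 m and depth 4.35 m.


For a rectangular section:
Flow area A = b * y = 9.4 * 4.35 = 40.89 m^2.
Wetted perimeter P = b + 2y = 9.4 + 2*4.35 = 18.1 m.
Hydraulic radius R = A/P = 40.89 / 18.1 = 2.2591 m.

2.2591


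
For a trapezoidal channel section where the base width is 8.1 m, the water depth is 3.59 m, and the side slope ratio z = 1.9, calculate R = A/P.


For a trapezoidal section with side slope z:
A = (b + z*y)*y = (8.1 + 1.9*3.59)*3.59 = 53.566 m^2.
P = b + 2*y*sqrt(1 + z^2) = 8.1 + 2*3.59*sqrt(1 + 1.9^2) = 23.516 m.
R = A/P = 53.566 / 23.516 = 2.2779 m.

2.2779


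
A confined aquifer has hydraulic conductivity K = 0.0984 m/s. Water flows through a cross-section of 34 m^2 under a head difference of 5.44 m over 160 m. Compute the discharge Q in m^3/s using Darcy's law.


Darcy's law: Q = K * A * i, where i = dh/L.
Hydraulic gradient i = 5.44 / 160 = 0.034.
Q = 0.0984 * 34 * 0.034
  = 0.1138 m^3/s.

0.1138


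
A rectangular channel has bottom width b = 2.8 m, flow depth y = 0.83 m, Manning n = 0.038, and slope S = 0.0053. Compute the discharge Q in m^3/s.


For a rectangular channel, the cross-sectional area A = b * y = 2.8 * 0.83 = 2.32 m^2.
The wetted perimeter P = b + 2y = 2.8 + 2*0.83 = 4.46 m.
Hydraulic radius R = A/P = 2.32/4.46 = 0.5211 m.
Velocity V = (1/n)*R^(2/3)*S^(1/2) = (1/0.038)*0.5211^(2/3)*0.0053^(1/2) = 1.2406 m/s.
Discharge Q = A * V = 2.32 * 1.2406 = 2.883 m^3/s.

2.883


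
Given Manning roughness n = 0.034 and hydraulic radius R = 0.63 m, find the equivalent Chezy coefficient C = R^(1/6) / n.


The Chezy coefficient relates to Manning's n through C = R^(1/6) / n.
R^(1/6) = 0.63^(1/6) = 0.925884.
C = 0.925884 / 0.034 = 27.23 m^(1/2)/s.

27.23


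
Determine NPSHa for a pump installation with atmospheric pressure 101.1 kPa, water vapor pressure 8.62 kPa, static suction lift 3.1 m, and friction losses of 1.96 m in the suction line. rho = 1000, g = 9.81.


NPSHa = p_atm/(rho*g) - z_s - hf_s - p_vap/(rho*g).
p_atm/(rho*g) = 101.1*1000 / (1000*9.81) = 10.306 m.
p_vap/(rho*g) = 8.62*1000 / (1000*9.81) = 0.879 m.
NPSHa = 10.306 - 3.1 - 1.96 - 0.879
      = 4.37 m.

4.37


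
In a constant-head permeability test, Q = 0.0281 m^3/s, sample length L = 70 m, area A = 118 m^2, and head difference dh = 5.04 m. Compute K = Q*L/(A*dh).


From K = Q*L / (A*dh):
Numerator: Q*L = 0.0281 * 70 = 1.967.
Denominator: A*dh = 118 * 5.04 = 594.72.
K = 1.967 / 594.72 = 0.003307 m/s.

0.003307


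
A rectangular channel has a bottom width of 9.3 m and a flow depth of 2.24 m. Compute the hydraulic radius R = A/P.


For a rectangular section:
Flow area A = b * y = 9.3 * 2.24 = 20.83 m^2.
Wetted perimeter P = b + 2y = 9.3 + 2*2.24 = 13.78 m.
Hydraulic radius R = A/P = 20.83 / 13.78 = 1.5118 m.

1.5118


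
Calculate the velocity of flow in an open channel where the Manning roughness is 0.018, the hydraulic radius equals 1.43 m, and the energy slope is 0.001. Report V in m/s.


Manning's equation gives V = (1/n) * R^(2/3) * S^(1/2).
First, compute R^(2/3) = 1.43^(2/3) = 1.2693.
Next, S^(1/2) = 0.001^(1/2) = 0.031623.
Then 1/n = 1/0.018 = 55.56.
V = 55.56 * 1.2693 * 0.031623 = 2.2299 m/s.

2.2299


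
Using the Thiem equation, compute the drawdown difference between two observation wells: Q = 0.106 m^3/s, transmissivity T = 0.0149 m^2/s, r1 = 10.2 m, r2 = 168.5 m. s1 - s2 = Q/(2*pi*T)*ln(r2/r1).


Thiem equation: s1 - s2 = Q/(2*pi*T) * ln(r2/r1).
ln(r2/r1) = ln(168.5/10.2) = 2.8045.
Q/(2*pi*T) = 0.106 / (2*pi*0.0149) = 0.106 / 0.0936 = 1.1322.
s1 - s2 = 1.1322 * 2.8045 = 3.1754 m.

3.1754


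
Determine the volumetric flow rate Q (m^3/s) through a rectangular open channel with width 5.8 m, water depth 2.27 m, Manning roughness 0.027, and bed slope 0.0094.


For a rectangular channel, the cross-sectional area A = b * y = 5.8 * 2.27 = 13.17 m^2.
The wetted perimeter P = b + 2y = 5.8 + 2*2.27 = 10.34 m.
Hydraulic radius R = A/P = 13.17/10.34 = 1.2733 m.
Velocity V = (1/n)*R^(2/3)*S^(1/2) = (1/0.027)*1.2733^(2/3)*0.0094^(1/2) = 4.2185 m/s.
Discharge Q = A * V = 13.17 * 4.2185 = 55.54 m^3/s.

55.54


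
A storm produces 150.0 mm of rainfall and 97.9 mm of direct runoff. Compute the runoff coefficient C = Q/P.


The runoff coefficient C = runoff depth / rainfall depth.
C = 97.9 / 150.0
  = 0.6527.

0.6527


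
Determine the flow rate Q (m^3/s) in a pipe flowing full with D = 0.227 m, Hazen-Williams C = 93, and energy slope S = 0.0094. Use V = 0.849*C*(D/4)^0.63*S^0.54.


For a full circular pipe, R = D/4 = 0.227/4 = 0.0568 m.
V = 0.849 * 93 * 0.0568^0.63 * 0.0094^0.54
  = 0.849 * 93 * 0.164058 * 0.080443
  = 1.042 m/s.
Pipe area A = pi*D^2/4 = pi*0.227^2/4 = 0.0405 m^2.
Q = A * V = 0.0405 * 1.042 = 0.0422 m^3/s.

0.0422


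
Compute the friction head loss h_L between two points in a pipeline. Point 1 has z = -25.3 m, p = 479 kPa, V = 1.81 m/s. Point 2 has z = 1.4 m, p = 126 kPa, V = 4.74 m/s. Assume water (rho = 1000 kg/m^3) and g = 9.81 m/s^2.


Total head at each section: H = z + p/(rho*g) + V^2/(2g).
H1 = -25.3 + 479*1000/(1000*9.81) + 1.81^2/(2*9.81)
   = -25.3 + 48.828 + 0.167
   = 23.695 m.
H2 = 1.4 + 126*1000/(1000*9.81) + 4.74^2/(2*9.81)
   = 1.4 + 12.844 + 1.1451
   = 15.389 m.
h_L = H1 - H2 = 23.695 - 15.389 = 8.306 m.

8.306


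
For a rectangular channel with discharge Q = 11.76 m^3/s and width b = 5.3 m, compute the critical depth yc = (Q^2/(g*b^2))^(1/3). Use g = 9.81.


Using yc = (Q^2 / (g * b^2))^(1/3):
Q^2 = 11.76^2 = 138.3.
g * b^2 = 9.81 * 5.3^2 = 9.81 * 28.09 = 275.56.
Q^2 / (g*b^2) = 138.3 / 275.56 = 0.5019.
yc = 0.5019^(1/3) = 0.7947 m.

0.7947


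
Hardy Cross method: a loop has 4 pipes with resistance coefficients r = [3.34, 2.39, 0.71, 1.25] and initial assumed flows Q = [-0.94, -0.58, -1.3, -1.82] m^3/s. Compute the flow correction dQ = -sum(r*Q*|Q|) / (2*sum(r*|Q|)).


Numerator terms (r*Q*|Q|): 3.34*-0.94*|-0.94| = -2.9512; 2.39*-0.58*|-0.58| = -0.804; 0.71*-1.3*|-1.3| = -1.1999; 1.25*-1.82*|-1.82| = -4.1405.
Sum of numerator = -9.0956.
Denominator terms (r*|Q|): 3.34*|-0.94| = 3.1396; 2.39*|-0.58| = 1.3862; 0.71*|-1.3| = 0.923; 1.25*|-1.82| = 2.275.
2 * sum of denominator = 2 * 7.7238 = 15.4476.
dQ = --9.0956 / 15.4476 = 0.5888 m^3/s.

0.5888


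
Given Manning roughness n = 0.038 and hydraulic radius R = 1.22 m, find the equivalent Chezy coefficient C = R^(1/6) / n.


The Chezy coefficient relates to Manning's n through C = R^(1/6) / n.
R^(1/6) = 1.22^(1/6) = 1.033697.
C = 1.033697 / 0.038 = 27.2 m^(1/2)/s.

27.2


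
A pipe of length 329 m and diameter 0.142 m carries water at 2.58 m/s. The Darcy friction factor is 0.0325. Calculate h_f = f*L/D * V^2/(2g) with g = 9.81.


Darcy-Weisbach equation: h_f = f * (L/D) * V^2/(2g).
f * L/D = 0.0325 * 329/0.142 = 75.2993.
V^2/(2g) = 2.58^2 / (2*9.81) = 6.6564 / 19.62 = 0.3393 m.
h_f = 75.2993 * 0.3393 = 25.546 m.

25.546


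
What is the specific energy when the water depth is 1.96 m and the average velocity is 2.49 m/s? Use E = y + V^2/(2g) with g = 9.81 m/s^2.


Specific energy E = y + V^2/(2g).
Velocity head = V^2/(2g) = 2.49^2 / (2*9.81) = 6.2001 / 19.62 = 0.316 m.
E = 1.96 + 0.316 = 2.276 m.

2.276


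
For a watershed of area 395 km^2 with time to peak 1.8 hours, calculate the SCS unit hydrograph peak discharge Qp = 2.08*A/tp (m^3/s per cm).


SCS formula: Qp = 2.08 * A / tp.
Qp = 2.08 * 395 / 1.8
   = 821.6 / 1.8
   = 456.44 m^3/s per cm.

456.44


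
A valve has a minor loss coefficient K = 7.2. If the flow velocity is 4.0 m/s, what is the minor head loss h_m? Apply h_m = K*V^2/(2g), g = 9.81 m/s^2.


Minor loss formula: h_m = K * V^2/(2g).
V^2 = 4.0^2 = 16.0.
V^2/(2g) = 16.0 / 19.62 = 0.8155 m.
h_m = 7.2 * 0.8155 = 5.8716 m.

5.8716


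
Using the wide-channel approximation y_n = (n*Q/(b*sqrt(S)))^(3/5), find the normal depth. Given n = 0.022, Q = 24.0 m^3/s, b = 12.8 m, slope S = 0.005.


We use the wide-channel approximation y_n = (n*Q/(b*sqrt(S)))^(3/5).
sqrt(S) = sqrt(0.005) = 0.070711.
Numerator: n*Q = 0.022 * 24.0 = 0.528.
Denominator: b*sqrt(S) = 12.8 * 0.070711 = 0.905101.
arg = 0.5834.
y_n = 0.5834^(3/5) = 0.7237 m.

0.7237


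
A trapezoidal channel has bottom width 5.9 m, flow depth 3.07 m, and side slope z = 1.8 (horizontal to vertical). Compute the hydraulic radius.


For a trapezoidal section with side slope z:
A = (b + z*y)*y = (5.9 + 1.8*3.07)*3.07 = 35.078 m^2.
P = b + 2*y*sqrt(1 + z^2) = 5.9 + 2*3.07*sqrt(1 + 1.8^2) = 18.543 m.
R = A/P = 35.078 / 18.543 = 1.8917 m.

1.8917


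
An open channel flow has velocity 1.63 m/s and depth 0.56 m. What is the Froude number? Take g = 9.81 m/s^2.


The Froude number is defined as Fr = V / sqrt(g*y).
g*y = 9.81 * 0.56 = 5.4936.
sqrt(g*y) = sqrt(5.4936) = 2.3438.
Fr = 1.63 / 2.3438 = 0.6954.

0.6954


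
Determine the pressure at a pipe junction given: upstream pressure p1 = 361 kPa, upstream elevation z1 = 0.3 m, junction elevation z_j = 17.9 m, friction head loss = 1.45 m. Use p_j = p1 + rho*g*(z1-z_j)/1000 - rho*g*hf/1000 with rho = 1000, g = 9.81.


Junction pressure: p_j = p1 + rho*g*(z1 - z_j)/1000 - rho*g*hf/1000.
Elevation term = 1000*9.81*(0.3 - 17.9)/1000 = -172.656 kPa.
Friction term = 1000*9.81*1.45/1000 = 14.225 kPa.
p_j = 361 + -172.656 - 14.225 = 174.12 kPa.

174.12


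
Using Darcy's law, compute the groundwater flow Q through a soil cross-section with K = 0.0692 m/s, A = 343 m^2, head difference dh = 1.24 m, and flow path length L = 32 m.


Darcy's law: Q = K * A * i, where i = dh/L.
Hydraulic gradient i = 1.24 / 32 = 0.03875.
Q = 0.0692 * 343 * 0.03875
  = 0.9198 m^3/s.

0.9198


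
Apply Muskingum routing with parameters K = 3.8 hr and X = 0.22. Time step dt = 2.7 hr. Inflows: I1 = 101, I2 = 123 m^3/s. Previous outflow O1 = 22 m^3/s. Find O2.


Muskingum coefficients:
denom = 2*K*(1-X) + dt = 2*3.8*(1-0.22) + 2.7 = 8.628.
C0 = (dt - 2*K*X)/denom = (2.7 - 2*3.8*0.22)/8.628 = 0.1191.
C1 = (dt + 2*K*X)/denom = (2.7 + 2*3.8*0.22)/8.628 = 0.5067.
C2 = (2*K*(1-X) - dt)/denom = 0.3741.
O2 = C0*I2 + C1*I1 + C2*O1
   = 0.1191*123 + 0.5067*101 + 0.3741*22
   = 74.06 m^3/s.

74.06


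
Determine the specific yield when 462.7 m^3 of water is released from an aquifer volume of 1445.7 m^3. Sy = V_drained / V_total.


Specific yield Sy = Volume drained / Total volume.
Sy = 462.7 / 1445.7
   = 0.3201.

0.3201


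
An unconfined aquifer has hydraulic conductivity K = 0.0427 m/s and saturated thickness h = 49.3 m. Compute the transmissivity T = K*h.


Transmissivity is defined as T = K * h.
T = 0.0427 * 49.3
  = 2.1051 m^2/s.

2.1051


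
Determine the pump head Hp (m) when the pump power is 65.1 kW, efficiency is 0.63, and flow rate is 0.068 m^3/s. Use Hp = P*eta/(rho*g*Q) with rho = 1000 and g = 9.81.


Pump head formula: Hp = P * eta / (rho * g * Q).
Numerator: P * eta = 65.1 * 1000 * 0.63 = 41013.0 W.
Denominator: rho * g * Q = 1000 * 9.81 * 0.068 = 667.08.
Hp = 41013.0 / 667.08 = 61.48 m.

61.48


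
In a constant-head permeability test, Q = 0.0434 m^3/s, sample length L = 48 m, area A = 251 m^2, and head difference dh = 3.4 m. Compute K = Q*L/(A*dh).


From K = Q*L / (A*dh):
Numerator: Q*L = 0.0434 * 48 = 2.0832.
Denominator: A*dh = 251 * 3.4 = 853.4.
K = 2.0832 / 853.4 = 0.002441 m/s.

0.002441


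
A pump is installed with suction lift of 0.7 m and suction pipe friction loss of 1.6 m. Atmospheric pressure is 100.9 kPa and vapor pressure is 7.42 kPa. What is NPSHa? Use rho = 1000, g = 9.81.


NPSHa = p_atm/(rho*g) - z_s - hf_s - p_vap/(rho*g).
p_atm/(rho*g) = 100.9*1000 / (1000*9.81) = 10.285 m.
p_vap/(rho*g) = 7.42*1000 / (1000*9.81) = 0.756 m.
NPSHa = 10.285 - 0.7 - 1.6 - 0.756
      = 7.23 m.

7.23


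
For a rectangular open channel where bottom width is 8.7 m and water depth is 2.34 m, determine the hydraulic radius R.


For a rectangular section:
Flow area A = b * y = 8.7 * 2.34 = 20.36 m^2.
Wetted perimeter P = b + 2y = 8.7 + 2*2.34 = 13.38 m.
Hydraulic radius R = A/P = 20.36 / 13.38 = 1.5215 m.

1.5215


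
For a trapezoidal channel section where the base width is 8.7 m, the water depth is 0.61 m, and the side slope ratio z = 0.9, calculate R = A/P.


For a trapezoidal section with side slope z:
A = (b + z*y)*y = (8.7 + 0.9*0.61)*0.61 = 5.642 m^2.
P = b + 2*y*sqrt(1 + z^2) = 8.7 + 2*0.61*sqrt(1 + 0.9^2) = 10.341 m.
R = A/P = 5.642 / 10.341 = 0.5456 m.

0.5456


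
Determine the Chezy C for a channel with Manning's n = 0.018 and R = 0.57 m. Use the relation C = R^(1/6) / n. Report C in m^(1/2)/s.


The Chezy coefficient relates to Manning's n through C = R^(1/6) / n.
R^(1/6) = 0.57^(1/6) = 0.910568.
C = 0.910568 / 0.018 = 50.59 m^(1/2)/s.

50.59


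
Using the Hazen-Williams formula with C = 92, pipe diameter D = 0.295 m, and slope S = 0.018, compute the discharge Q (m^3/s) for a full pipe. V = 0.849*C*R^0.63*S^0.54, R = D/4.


For a full circular pipe, R = D/4 = 0.295/4 = 0.0737 m.
V = 0.849 * 92 * 0.0737^0.63 * 0.018^0.54
  = 0.849 * 92 * 0.193504 * 0.114248
  = 1.7268 m/s.
Pipe area A = pi*D^2/4 = pi*0.295^2/4 = 0.0683 m^2.
Q = A * V = 0.0683 * 1.7268 = 0.118 m^3/s.

0.118


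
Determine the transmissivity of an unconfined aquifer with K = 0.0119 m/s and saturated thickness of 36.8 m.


Transmissivity is defined as T = K * h.
T = 0.0119 * 36.8
  = 0.4379 m^2/s.

0.4379


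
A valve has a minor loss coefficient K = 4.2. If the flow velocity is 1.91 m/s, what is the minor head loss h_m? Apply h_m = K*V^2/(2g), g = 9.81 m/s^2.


Minor loss formula: h_m = K * V^2/(2g).
V^2 = 1.91^2 = 3.6481.
V^2/(2g) = 3.6481 / 19.62 = 0.1859 m.
h_m = 4.2 * 0.1859 = 0.7809 m.

0.7809


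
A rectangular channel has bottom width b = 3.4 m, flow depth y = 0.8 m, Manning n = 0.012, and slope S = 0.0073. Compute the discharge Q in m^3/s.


For a rectangular channel, the cross-sectional area A = b * y = 3.4 * 0.8 = 2.72 m^2.
The wetted perimeter P = b + 2y = 3.4 + 2*0.8 = 5.0 m.
Hydraulic radius R = A/P = 2.72/5.0 = 0.544 m.
Velocity V = (1/n)*R^(2/3)*S^(1/2) = (1/0.012)*0.544^(2/3)*0.0073^(1/2) = 4.7447 m/s.
Discharge Q = A * V = 2.72 * 4.7447 = 12.906 m^3/s.

12.906


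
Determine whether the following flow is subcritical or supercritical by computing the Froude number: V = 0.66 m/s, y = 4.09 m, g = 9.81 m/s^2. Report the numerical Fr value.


The Froude number is defined as Fr = V / sqrt(g*y).
g*y = 9.81 * 4.09 = 40.1229.
sqrt(g*y) = sqrt(40.1229) = 6.3343.
Fr = 0.66 / 6.3343 = 0.1042.
Since Fr < 1, the flow is subcritical.

0.1042


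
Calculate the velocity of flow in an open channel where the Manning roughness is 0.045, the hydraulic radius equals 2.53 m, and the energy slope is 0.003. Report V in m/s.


Manning's equation gives V = (1/n) * R^(2/3) * S^(1/2).
First, compute R^(2/3) = 2.53^(2/3) = 1.8567.
Next, S^(1/2) = 0.003^(1/2) = 0.054772.
Then 1/n = 1/0.045 = 22.22.
V = 22.22 * 1.8567 * 0.054772 = 2.2599 m/s.

2.2599


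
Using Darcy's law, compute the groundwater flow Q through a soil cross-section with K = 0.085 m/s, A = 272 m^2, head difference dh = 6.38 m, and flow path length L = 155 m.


Darcy's law: Q = K * A * i, where i = dh/L.
Hydraulic gradient i = 6.38 / 155 = 0.041161.
Q = 0.085 * 272 * 0.041161
  = 0.9516 m^3/s.

0.9516


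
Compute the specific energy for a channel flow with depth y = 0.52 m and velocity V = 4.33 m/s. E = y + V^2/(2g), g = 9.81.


Specific energy E = y + V^2/(2g).
Velocity head = V^2/(2g) = 4.33^2 / (2*9.81) = 18.7489 / 19.62 = 0.9556 m.
E = 0.52 + 0.9556 = 1.4756 m.

1.4756


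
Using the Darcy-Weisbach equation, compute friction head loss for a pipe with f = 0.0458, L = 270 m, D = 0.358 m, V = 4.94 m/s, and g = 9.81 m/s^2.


Darcy-Weisbach equation: h_f = f * (L/D) * V^2/(2g).
f * L/D = 0.0458 * 270/0.358 = 34.5419.
V^2/(2g) = 4.94^2 / (2*9.81) = 24.4036 / 19.62 = 1.2438 m.
h_f = 34.5419 * 1.2438 = 42.964 m.

42.964


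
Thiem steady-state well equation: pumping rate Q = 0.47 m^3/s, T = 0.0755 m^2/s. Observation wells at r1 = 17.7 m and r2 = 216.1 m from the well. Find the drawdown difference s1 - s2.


Thiem equation: s1 - s2 = Q/(2*pi*T) * ln(r2/r1).
ln(r2/r1) = ln(216.1/17.7) = 2.5022.
Q/(2*pi*T) = 0.47 / (2*pi*0.0755) = 0.47 / 0.4744 = 0.9908.
s1 - s2 = 0.9908 * 2.5022 = 2.4791 m.

2.4791


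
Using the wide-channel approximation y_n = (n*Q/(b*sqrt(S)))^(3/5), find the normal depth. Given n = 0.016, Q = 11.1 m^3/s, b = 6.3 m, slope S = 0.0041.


We use the wide-channel approximation y_n = (n*Q/(b*sqrt(S)))^(3/5).
sqrt(S) = sqrt(0.0041) = 0.064031.
Numerator: n*Q = 0.016 * 11.1 = 0.1776.
Denominator: b*sqrt(S) = 6.3 * 0.064031 = 0.403395.
arg = 0.4403.
y_n = 0.4403^(3/5) = 0.6113 m.

0.6113


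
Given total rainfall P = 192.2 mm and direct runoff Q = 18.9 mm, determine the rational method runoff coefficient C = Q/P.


The runoff coefficient C = runoff depth / rainfall depth.
C = 18.9 / 192.2
  = 0.0983.

0.0983


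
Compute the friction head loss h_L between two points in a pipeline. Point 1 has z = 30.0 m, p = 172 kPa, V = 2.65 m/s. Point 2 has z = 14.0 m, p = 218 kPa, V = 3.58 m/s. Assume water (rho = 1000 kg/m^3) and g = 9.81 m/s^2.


Total head at each section: H = z + p/(rho*g) + V^2/(2g).
H1 = 30.0 + 172*1000/(1000*9.81) + 2.65^2/(2*9.81)
   = 30.0 + 17.533 + 0.3579
   = 47.891 m.
H2 = 14.0 + 218*1000/(1000*9.81) + 3.58^2/(2*9.81)
   = 14.0 + 22.222 + 0.6532
   = 36.875 m.
h_L = H1 - H2 = 47.891 - 36.875 = 11.016 m.

11.016


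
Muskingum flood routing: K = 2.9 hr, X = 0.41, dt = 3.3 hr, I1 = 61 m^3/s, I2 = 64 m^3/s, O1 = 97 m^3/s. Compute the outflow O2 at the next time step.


Muskingum coefficients:
denom = 2*K*(1-X) + dt = 2*2.9*(1-0.41) + 3.3 = 6.722.
C0 = (dt - 2*K*X)/denom = (3.3 - 2*2.9*0.41)/6.722 = 0.1372.
C1 = (dt + 2*K*X)/denom = (3.3 + 2*2.9*0.41)/6.722 = 0.8447.
C2 = (2*K*(1-X) - dt)/denom = 0.0181.
O2 = C0*I2 + C1*I1 + C2*O1
   = 0.1372*64 + 0.8447*61 + 0.0181*97
   = 62.06 m^3/s.

62.06


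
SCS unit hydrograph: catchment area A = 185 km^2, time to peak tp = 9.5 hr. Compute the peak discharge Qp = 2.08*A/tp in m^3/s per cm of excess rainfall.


SCS formula: Qp = 2.08 * A / tp.
Qp = 2.08 * 185 / 9.5
   = 384.8 / 9.5
   = 40.51 m^3/s per cm.

40.51


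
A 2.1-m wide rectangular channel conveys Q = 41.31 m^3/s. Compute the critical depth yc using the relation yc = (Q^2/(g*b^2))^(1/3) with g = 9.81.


Using yc = (Q^2 / (g * b^2))^(1/3):
Q^2 = 41.31^2 = 1706.52.
g * b^2 = 9.81 * 2.1^2 = 9.81 * 4.41 = 43.26.
Q^2 / (g*b^2) = 1706.52 / 43.26 = 39.448.
yc = 39.448^(1/3) = 3.4041 m.

3.4041


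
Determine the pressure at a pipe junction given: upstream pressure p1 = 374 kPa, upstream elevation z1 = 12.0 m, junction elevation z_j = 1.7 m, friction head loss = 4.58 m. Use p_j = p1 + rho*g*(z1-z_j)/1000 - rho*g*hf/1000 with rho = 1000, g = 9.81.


Junction pressure: p_j = p1 + rho*g*(z1 - z_j)/1000 - rho*g*hf/1000.
Elevation term = 1000*9.81*(12.0 - 1.7)/1000 = 101.043 kPa.
Friction term = 1000*9.81*4.58/1000 = 44.93 kPa.
p_j = 374 + 101.043 - 44.93 = 430.11 kPa.

430.11


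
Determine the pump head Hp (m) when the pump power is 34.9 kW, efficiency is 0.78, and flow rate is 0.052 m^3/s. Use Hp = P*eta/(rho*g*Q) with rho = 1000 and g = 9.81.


Pump head formula: Hp = P * eta / (rho * g * Q).
Numerator: P * eta = 34.9 * 1000 * 0.78 = 27222.0 W.
Denominator: rho * g * Q = 1000 * 9.81 * 0.052 = 510.12.
Hp = 27222.0 / 510.12 = 53.36 m.

53.36


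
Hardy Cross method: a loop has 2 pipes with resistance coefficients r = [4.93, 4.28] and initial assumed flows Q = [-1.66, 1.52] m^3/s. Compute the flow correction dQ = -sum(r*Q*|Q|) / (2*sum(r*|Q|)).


Numerator terms (r*Q*|Q|): 4.93*-1.66*|-1.66| = -13.5851; 4.28*1.52*|1.52| = 9.8885.
Sum of numerator = -3.6966.
Denominator terms (r*|Q|): 4.93*|-1.66| = 8.1838; 4.28*|1.52| = 6.5056.
2 * sum of denominator = 2 * 14.6894 = 29.3788.
dQ = --3.6966 / 29.3788 = 0.1258 m^3/s.

0.1258


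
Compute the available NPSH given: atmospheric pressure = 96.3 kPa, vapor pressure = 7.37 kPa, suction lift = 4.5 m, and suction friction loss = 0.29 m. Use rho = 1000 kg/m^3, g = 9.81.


NPSHa = p_atm/(rho*g) - z_s - hf_s - p_vap/(rho*g).
p_atm/(rho*g) = 96.3*1000 / (1000*9.81) = 9.817 m.
p_vap/(rho*g) = 7.37*1000 / (1000*9.81) = 0.751 m.
NPSHa = 9.817 - 4.5 - 0.29 - 0.751
      = 4.28 m.

4.28


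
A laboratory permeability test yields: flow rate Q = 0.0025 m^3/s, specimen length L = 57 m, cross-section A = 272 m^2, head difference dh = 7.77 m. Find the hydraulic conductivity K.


From K = Q*L / (A*dh):
Numerator: Q*L = 0.0025 * 57 = 0.1425.
Denominator: A*dh = 272 * 7.77 = 2113.44.
K = 0.1425 / 2113.44 = 6.7e-05 m/s.

6.7e-05


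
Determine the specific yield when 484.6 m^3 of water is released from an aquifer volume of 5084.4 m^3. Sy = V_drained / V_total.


Specific yield Sy = Volume drained / Total volume.
Sy = 484.6 / 5084.4
   = 0.0953.

0.0953


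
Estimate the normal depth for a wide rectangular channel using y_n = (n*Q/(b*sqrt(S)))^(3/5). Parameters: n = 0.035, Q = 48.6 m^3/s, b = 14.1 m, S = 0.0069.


We use the wide-channel approximation y_n = (n*Q/(b*sqrt(S)))^(3/5).
sqrt(S) = sqrt(0.0069) = 0.083066.
Numerator: n*Q = 0.035 * 48.6 = 1.701.
Denominator: b*sqrt(S) = 14.1 * 0.083066 = 1.171231.
arg = 1.4523.
y_n = 1.4523^(3/5) = 1.2509 m.

1.2509


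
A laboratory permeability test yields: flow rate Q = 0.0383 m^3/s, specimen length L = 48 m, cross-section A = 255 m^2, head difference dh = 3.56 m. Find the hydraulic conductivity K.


From K = Q*L / (A*dh):
Numerator: Q*L = 0.0383 * 48 = 1.8384.
Denominator: A*dh = 255 * 3.56 = 907.8.
K = 1.8384 / 907.8 = 0.002025 m/s.

0.002025


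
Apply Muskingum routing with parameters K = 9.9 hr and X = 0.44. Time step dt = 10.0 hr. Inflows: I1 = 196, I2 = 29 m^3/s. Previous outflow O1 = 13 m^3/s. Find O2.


Muskingum coefficients:
denom = 2*K*(1-X) + dt = 2*9.9*(1-0.44) + 10.0 = 21.088.
C0 = (dt - 2*K*X)/denom = (10.0 - 2*9.9*0.44)/21.088 = 0.0611.
C1 = (dt + 2*K*X)/denom = (10.0 + 2*9.9*0.44)/21.088 = 0.8873.
C2 = (2*K*(1-X) - dt)/denom = 0.0516.
O2 = C0*I2 + C1*I1 + C2*O1
   = 0.0611*29 + 0.8873*196 + 0.0516*13
   = 176.36 m^3/s.

176.36


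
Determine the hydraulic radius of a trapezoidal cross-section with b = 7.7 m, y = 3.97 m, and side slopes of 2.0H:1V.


For a trapezoidal section with side slope z:
A = (b + z*y)*y = (7.7 + 2.0*3.97)*3.97 = 62.091 m^2.
P = b + 2*y*sqrt(1 + z^2) = 7.7 + 2*3.97*sqrt(1 + 2.0^2) = 25.454 m.
R = A/P = 62.091 / 25.454 = 2.4393 m.

2.4393


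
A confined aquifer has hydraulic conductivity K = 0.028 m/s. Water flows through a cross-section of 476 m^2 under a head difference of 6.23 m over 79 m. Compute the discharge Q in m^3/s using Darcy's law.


Darcy's law: Q = K * A * i, where i = dh/L.
Hydraulic gradient i = 6.23 / 79 = 0.078861.
Q = 0.028 * 476 * 0.078861
  = 1.0511 m^3/s.

1.0511


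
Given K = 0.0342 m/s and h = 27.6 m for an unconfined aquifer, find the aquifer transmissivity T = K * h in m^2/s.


Transmissivity is defined as T = K * h.
T = 0.0342 * 27.6
  = 0.9439 m^2/s.

0.9439


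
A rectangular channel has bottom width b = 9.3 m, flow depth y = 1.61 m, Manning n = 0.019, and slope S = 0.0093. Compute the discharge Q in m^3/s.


For a rectangular channel, the cross-sectional area A = b * y = 9.3 * 1.61 = 14.97 m^2.
The wetted perimeter P = b + 2y = 9.3 + 2*1.61 = 12.52 m.
Hydraulic radius R = A/P = 14.97/12.52 = 1.1959 m.
Velocity V = (1/n)*R^(2/3)*S^(1/2) = (1/0.019)*1.1959^(2/3)*0.0093^(1/2) = 5.7186 m/s.
Discharge Q = A * V = 14.97 * 5.7186 = 85.625 m^3/s.

85.625


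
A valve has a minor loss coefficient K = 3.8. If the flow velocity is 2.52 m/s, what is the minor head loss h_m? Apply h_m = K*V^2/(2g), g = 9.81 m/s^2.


Minor loss formula: h_m = K * V^2/(2g).
V^2 = 2.52^2 = 6.3504.
V^2/(2g) = 6.3504 / 19.62 = 0.3237 m.
h_m = 3.8 * 0.3237 = 1.2299 m.

1.2299


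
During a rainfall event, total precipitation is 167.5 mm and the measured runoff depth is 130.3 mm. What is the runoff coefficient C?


The runoff coefficient C = runoff depth / rainfall depth.
C = 130.3 / 167.5
  = 0.7779.

0.7779
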